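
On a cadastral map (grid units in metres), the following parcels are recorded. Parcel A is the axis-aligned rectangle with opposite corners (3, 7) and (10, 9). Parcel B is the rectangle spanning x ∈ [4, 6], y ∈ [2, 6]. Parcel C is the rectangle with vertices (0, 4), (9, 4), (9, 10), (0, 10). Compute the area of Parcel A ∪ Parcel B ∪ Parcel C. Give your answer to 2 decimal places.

60.00

By inclusion–exclusion:
Individual areas: |Parcel A| = 14, |Parcel B| = 8, |Parcel C| = 54.
|Parcel A∩Parcel B| = 0 (no overlap).
|Parcel A∩Parcel C|: x∈[3,9], y∈[7,9] → 6·2 = 12.
|Parcel B∩Parcel C|: x∈[4,6], y∈[4,6] → 2·2 = 4.
|Parcel A∩Parcel B∩Parcel C| = 0.
|Parcel A ∪ Parcel B ∪ Parcel C| = 76 − 16 + 0 = 60.00.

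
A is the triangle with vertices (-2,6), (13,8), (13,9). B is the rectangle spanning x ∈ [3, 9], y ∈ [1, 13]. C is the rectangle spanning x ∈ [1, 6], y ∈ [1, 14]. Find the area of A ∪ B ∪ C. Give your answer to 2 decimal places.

By inclusion–exclusion:
Individual areas: |A| = 7.5, |B| = 72, |C| = 65.
|A∩B| = 3.2.
|A∩C| = 1.8333.
|B∩C|: x∈[3,6], y∈[1,13] → 3·12 = 36.
|A∩B∩C| = 1.3.
|A ∪ B ∪ C| = 144.5 − 41.0333 + 1.3 = 104.77.

104.77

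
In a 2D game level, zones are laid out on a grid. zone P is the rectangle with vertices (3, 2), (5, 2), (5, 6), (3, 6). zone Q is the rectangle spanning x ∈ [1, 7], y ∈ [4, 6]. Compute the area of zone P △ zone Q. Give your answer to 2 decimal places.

|zone P∩zone Q|: x∈[3,5], y∈[4,6] → 2·2 = 4.
|zone P △ zone Q| = |zone P| + |zone Q| − 2·|zone P∩zone Q| = 8 + 12 − 8 = 12.00.

12.00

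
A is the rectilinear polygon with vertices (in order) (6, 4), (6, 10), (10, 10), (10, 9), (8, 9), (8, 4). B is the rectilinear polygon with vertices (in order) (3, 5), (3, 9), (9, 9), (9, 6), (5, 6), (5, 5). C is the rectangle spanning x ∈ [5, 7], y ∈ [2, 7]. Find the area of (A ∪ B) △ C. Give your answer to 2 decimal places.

30.00

|A ∪ B| = 28.
|(A ∪ B) ∩ C| = 4.
|(A ∪ B) △ C| = 28 + 10 − 8 = 30.00.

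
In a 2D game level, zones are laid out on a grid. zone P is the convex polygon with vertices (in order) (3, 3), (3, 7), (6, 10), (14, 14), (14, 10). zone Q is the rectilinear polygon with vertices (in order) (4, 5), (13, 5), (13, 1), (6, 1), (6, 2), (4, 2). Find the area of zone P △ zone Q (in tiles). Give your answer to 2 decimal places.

|zone P| = 50, |zone Q| = 34, |zone P∩zone Q| = 1.461.
|zone P △ zone Q| = |zone P| + |zone Q| − 2·|zone P∩zone Q| = 50 + 34 − 2.9221 = 81.08.

81.08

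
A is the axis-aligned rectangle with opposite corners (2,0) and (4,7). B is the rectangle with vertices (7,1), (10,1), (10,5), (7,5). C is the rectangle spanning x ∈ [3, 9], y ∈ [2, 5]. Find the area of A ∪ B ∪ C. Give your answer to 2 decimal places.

By inclusion–exclusion:
Individual areas: |A| = 14, |B| = 12, |C| = 18.
|A∩B| = 0 (no overlap).
|A∩C|: x∈[3,4], y∈[2,5] → 1·3 = 3.
|B∩C|: x∈[7,9], y∈[2,5] → 2·3 = 6.
|A∩B∩C| = 0.
|A ∪ B ∪ C| = 44 − 9 + 0 = 35.00.

35.00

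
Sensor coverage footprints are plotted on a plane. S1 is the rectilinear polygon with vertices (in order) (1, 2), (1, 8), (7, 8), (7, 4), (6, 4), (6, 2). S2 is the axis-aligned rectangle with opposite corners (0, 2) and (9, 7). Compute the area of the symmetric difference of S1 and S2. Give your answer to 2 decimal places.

|S1| = 34, |S2| = 45, |S1∩S2| = 28.
|S1 △ S2| = |S1| + |S2| − 2·|S1∩S2| = 34 + 45 − 56 = 23.00.

23.00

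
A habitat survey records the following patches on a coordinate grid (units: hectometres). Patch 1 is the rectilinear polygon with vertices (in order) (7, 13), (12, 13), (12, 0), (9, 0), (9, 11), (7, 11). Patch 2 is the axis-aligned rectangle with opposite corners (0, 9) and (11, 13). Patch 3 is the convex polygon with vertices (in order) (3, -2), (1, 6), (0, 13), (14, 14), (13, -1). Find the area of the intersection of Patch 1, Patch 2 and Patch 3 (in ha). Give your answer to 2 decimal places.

12.00

The intersection is the polygon with vertices (11,9), (9,9), (9,11), (7,11), (7,13), (11,13).
By the shoelace formula its area is 12.00.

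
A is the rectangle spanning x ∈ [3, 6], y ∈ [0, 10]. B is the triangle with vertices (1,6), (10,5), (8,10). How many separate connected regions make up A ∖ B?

A ∖ B splits into 2 disjoint pieces (area 16.8333, area 6).

2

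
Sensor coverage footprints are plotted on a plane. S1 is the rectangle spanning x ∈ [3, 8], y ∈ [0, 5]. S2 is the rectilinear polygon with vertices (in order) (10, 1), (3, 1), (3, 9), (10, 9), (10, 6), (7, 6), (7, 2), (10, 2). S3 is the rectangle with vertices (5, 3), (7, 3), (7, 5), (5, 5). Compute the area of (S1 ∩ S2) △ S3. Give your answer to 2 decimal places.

|S1 ∩ S2| = 17.
|(S1 ∩ S2) ∩ S3| = 4.
|(S1 ∩ S2) △ S3| = 17 + 4 − 8 = 13.00.

13.00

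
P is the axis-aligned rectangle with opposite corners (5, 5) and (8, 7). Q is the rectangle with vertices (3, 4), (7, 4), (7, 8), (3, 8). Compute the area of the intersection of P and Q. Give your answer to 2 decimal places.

4.00

|P∩Q|: x∈[5,7], y∈[5,7] → 2·2 = 4.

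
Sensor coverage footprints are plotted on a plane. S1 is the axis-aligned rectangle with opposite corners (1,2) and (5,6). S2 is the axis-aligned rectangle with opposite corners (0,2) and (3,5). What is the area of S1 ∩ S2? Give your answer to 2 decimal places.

|S1∩S2|: x∈[1,3], y∈[2,5] → 2·3 = 6.

6.00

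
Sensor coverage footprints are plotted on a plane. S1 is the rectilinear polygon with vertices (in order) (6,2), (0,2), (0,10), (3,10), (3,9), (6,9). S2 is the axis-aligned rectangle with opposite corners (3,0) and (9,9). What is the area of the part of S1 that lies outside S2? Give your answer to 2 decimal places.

24.00

|S1| = 45, |S1∩S2| = 21.
|S1 ∖ S2| = |S1| − |S1∩S2| = 45 − 21 = 24.00.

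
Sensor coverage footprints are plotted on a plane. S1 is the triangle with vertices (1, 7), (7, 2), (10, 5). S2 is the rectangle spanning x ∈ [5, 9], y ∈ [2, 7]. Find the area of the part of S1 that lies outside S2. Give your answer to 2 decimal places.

|S1| = 16.5, |S1∩S2| = 11.
|S1 ∖ S2| = |S1| − |S1∩S2| = 16.5 − 11 = 5.50.

5.50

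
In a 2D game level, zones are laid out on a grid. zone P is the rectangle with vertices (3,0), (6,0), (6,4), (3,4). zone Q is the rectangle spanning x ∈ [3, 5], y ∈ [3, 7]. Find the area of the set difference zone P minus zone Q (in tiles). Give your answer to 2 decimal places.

10.00

|zone P∩zone Q|: x∈[3,5], y∈[3,4] → 2·1 = 2.
|zone P| = 12.
|zone P ∖ zone Q| = |zone P| − |zone P∩zone Q| = 12 − 2 = 10.00.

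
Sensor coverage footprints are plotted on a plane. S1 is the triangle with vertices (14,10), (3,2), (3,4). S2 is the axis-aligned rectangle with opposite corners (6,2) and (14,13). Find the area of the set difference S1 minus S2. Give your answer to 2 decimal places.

5.18

|S1| = 11, |S1∩S2| = 5.8182.
|S1 ∖ S2| = |S1| − |S1∩S2| = 11 − 5.8182 = 5.18.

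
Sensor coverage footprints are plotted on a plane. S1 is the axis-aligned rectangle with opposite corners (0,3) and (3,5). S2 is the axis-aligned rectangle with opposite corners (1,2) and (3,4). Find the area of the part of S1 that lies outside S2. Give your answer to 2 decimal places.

4.00

|S1∩S2|: x∈[1,3], y∈[3,4] → 2·1 = 2.
|S1| = 6.
|S1 ∖ S2| = |S1| − |S1∩S2| = 6 − 2 = 4.00.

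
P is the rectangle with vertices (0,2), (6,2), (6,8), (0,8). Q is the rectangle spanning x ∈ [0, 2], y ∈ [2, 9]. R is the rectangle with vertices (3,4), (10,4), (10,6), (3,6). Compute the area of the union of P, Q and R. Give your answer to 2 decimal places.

46.00

By inclusion–exclusion:
Individual areas: |P| = 36, |Q| = 14, |R| = 14.
|P∩Q|: x∈[0,2], y∈[2,8] → 2·6 = 12.
|P∩R|: x∈[3,6], y∈[4,6] → 3·2 = 6.
|Q∩R| = 0 (no overlap).
|P∩Q∩R| = 0.
|P ∪ Q ∪ R| = 64 − 18 + 0 = 46.00.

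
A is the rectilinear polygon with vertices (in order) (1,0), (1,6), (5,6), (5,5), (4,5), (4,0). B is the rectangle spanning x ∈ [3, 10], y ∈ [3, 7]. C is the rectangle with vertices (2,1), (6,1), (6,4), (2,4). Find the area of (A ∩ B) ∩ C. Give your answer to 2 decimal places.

1.00

The region (A ∩ B) ∩ C is the polygon with vertices (4,3), (3,3), (3,4), (4,4).
By the shoelace formula its area is 1.00.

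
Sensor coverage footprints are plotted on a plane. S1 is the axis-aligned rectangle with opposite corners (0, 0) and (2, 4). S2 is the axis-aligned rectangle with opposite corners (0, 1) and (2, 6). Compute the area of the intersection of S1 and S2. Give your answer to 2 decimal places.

|S1∩S2|: x∈[0,2], y∈[1,4] → 2·3 = 6.

6.00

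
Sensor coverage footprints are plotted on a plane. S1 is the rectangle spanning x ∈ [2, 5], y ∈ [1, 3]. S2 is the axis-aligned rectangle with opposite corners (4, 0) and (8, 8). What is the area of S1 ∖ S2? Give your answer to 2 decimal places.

4.00

|S1∩S2|: x∈[4,5], y∈[1,3] → 1·2 = 2.
|S1| = 6.
|S1 ∖ S2| = |S1| − |S1∩S2| = 6 − 2 = 4.00.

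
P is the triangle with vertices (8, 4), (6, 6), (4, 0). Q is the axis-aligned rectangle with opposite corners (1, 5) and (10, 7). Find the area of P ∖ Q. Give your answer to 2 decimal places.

7.33

|P| = 8, |P∩Q| = 0.6667.
|P ∖ Q| = |P| − |P∩Q| = 8 − 0.6667 = 7.33.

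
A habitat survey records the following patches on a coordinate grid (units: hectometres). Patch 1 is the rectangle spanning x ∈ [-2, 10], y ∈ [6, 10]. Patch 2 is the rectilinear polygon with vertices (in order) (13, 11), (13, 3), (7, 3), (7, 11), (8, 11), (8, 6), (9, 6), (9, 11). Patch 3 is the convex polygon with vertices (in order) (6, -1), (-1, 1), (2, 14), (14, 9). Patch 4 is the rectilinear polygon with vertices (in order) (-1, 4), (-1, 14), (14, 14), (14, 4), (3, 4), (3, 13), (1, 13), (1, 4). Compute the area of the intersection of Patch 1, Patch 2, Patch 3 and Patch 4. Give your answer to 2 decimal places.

8.00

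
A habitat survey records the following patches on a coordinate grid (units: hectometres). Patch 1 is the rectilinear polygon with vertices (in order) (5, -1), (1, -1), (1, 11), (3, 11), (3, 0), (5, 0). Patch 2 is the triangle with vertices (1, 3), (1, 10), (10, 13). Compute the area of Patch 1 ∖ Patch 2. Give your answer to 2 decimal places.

|Patch 1| = 26, |Patch 1∩Patch 2| = 12.4444.
|Patch 1 ∖ Patch 2| = |Patch 1| − |Patch 1∩Patch 2| = 26 − 12.4444 = 13.56.

13.56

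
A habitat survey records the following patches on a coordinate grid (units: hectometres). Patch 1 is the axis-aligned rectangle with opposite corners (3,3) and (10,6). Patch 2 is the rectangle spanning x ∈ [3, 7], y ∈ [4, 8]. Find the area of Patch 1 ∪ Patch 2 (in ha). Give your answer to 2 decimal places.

By inclusion–exclusion:
Individual areas: |Patch 1| = 21, |Patch 2| = 16.
|Patch 1∩Patch 2|: x∈[3,7], y∈[4,6] → 4·2 = 8.
|Patch 1 ∪ Patch 2| = 37 − 8 = 29.00.

29.00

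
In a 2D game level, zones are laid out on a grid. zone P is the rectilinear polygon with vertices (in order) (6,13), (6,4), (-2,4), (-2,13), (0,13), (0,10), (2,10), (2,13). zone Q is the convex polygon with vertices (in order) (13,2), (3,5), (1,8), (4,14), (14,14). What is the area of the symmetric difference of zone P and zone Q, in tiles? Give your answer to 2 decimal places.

118.80

|zone P| = 66, |zone Q| = 117, |zone P∩zone Q| = 32.1.
|zone P △ zone Q| = |zone P| + |zone Q| − 2·|zone P∩zone Q| = 66 + 117 − 64.2 = 118.80.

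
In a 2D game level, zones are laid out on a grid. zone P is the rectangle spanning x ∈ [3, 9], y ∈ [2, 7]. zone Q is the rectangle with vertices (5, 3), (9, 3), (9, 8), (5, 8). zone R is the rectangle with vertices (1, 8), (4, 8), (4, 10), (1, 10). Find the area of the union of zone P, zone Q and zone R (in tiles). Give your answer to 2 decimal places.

40.00

By inclusion–exclusion:
Individual areas: |zone P| = 30, |zone Q| = 20, |zone R| = 6.
|zone P∩zone Q|: x∈[5,9], y∈[3,7] → 4·4 = 16.
|zone P∩zone R| = 0 (no overlap).
|zone Q∩zone R| = 0 (no overlap).
|zone P∩zone Q∩zone R| = 0.
|zone P ∪ zone Q ∪ zone R| = 56 − 16 + 0 = 40.00.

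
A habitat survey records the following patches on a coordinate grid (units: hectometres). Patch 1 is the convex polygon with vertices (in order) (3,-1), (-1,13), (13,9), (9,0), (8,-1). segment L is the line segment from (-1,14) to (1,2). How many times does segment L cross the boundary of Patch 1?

The segment meets the boundary at (-0.6,11.6), (-0.825,12.95).

2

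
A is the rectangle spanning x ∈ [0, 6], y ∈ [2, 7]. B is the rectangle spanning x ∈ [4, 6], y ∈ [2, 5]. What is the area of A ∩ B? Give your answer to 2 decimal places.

|A∩B|: x∈[4,6], y∈[2,5] → 2·3 = 6.

6.00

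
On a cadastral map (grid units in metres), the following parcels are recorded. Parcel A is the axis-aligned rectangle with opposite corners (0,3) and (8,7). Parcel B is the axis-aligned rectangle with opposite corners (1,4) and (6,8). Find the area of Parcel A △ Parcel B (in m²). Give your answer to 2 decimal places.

22.00

|Parcel A∩Parcel B|: x∈[1,6], y∈[4,7] → 5·3 = 15.
|Parcel A △ Parcel B| = |Parcel A| + |Parcel B| − 2·|Parcel A∩Parcel B| = 32 + 20 − 30 = 22.00.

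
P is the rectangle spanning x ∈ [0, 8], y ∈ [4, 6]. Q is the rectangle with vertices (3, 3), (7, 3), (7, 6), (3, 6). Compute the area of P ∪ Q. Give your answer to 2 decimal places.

20.00

By inclusion–exclusion:
Individual areas: |P| = 16, |Q| = 12.
|P∩Q|: x∈[3,7], y∈[4,6] → 4·2 = 8.
|P ∪ Q| = 28 − 8 = 20.00.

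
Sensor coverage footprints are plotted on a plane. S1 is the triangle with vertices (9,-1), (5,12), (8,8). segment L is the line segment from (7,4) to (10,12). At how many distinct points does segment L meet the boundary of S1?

The segment meets the boundary at (8.114,6.971), (7.254,4.676).

2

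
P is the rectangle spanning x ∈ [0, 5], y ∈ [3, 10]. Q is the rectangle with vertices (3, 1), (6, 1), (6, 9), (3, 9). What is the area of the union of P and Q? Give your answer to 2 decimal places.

47.00

By inclusion–exclusion:
Individual areas: |P| = 35, |Q| = 24.
|P∩Q|: x∈[3,5], y∈[3,9] → 2·6 = 12.
|P ∪ Q| = 59 − 12 = 47.00.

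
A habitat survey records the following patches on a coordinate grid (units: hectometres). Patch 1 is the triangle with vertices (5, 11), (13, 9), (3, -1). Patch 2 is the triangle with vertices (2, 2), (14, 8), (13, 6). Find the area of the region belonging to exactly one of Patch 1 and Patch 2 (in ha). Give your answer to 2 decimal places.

|Patch 1| = 50, |Patch 2| = 9, |Patch 1∩Patch 2| = 3.2504.
|Patch 1 △ Patch 2| = |Patch 1| + |Patch 2| − 2·|Patch 1∩Patch 2| = 50 + 9 − 6.5008 = 52.50.

52.50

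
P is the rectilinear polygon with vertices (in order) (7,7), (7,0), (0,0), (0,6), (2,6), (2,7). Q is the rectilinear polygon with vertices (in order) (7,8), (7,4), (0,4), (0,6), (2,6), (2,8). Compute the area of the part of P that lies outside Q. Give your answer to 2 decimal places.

|P| = 47, |P∩Q| = 19.
|P ∖ Q| = |P| − |P∩Q| = 47 − 19 = 28.00.

28.00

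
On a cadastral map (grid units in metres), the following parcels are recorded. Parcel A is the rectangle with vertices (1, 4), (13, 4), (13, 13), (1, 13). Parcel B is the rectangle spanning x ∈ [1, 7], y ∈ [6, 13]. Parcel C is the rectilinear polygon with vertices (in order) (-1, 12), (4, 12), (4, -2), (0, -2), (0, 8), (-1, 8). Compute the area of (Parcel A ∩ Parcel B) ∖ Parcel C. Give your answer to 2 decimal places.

|Parcel A ∩ Parcel B| = 42.
|(Parcel A ∩ Parcel B) ∩ Parcel C| = 18.
|(Parcel A ∩ Parcel B) ∖ Parcel C| = 42 − 18 = 24.00.

24.00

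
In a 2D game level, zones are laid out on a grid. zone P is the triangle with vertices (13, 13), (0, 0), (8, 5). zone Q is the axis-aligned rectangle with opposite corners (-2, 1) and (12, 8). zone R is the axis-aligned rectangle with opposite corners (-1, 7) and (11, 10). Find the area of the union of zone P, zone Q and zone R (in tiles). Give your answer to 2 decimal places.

124.00

By inclusion–exclusion:
Individual areas: |zone P| = 19.5, |zone Q| = 98, |zone R| = 36.
|zone P∩zone Q| = 14.5125.
|zone P∩zone R| = 5.05.
|zone Q∩zone R|: x∈[-1,11], y∈[7,8] → 12·1 = 12.
|zone P∩zone Q∩zone R| = 2.0625.
|zone P ∪ zone Q ∪ zone R| = 153.5 − 31.5625 + 2.0625 = 124.00.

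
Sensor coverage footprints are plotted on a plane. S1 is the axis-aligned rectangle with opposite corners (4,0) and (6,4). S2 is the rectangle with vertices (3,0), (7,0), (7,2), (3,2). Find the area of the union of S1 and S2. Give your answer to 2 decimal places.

By inclusion–exclusion:
Individual areas: |S1| = 8, |S2| = 8.
|S1∩S2|: x∈[4,6], y∈[0,2] → 2·2 = 4.
|S1 ∪ S2| = 16 − 4 = 12.00.

12.00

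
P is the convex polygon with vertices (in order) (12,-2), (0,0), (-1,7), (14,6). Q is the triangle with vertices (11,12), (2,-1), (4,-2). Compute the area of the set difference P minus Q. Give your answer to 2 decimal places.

89.76

|P| = 102, |P∩Q| = 12.2355.
|P ∖ Q| = |P| − |P∩Q| = 102 − 12.2355 = 89.76.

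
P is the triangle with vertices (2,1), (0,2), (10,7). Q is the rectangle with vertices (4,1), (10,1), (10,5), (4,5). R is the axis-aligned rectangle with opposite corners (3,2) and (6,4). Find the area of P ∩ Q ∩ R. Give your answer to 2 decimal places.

The intersection is the polygon with vertices (4,2.5), (4,4), (6,4).
By the shoelace formula its area is 1.50.

1.50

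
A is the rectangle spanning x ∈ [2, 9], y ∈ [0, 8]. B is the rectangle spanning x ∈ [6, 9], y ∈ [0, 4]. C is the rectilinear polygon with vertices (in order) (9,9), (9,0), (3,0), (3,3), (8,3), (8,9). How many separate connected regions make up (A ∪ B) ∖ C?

(A ∪ B) ∖ C is a single connected region.

1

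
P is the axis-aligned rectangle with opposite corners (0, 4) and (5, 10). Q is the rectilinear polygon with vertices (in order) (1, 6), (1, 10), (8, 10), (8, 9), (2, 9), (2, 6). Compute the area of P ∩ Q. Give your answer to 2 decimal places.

7.00

The intersection is the polygon with vertices (5,9), (2,9), (2,6), (1,6), (1,10), (5,10).
By the shoelace formula its area is 7.00.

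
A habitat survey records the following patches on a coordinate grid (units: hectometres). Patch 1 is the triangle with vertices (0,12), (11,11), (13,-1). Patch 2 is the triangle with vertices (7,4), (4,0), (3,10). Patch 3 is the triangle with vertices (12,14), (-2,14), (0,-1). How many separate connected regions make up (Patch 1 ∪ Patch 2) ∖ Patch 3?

(Patch 1 ∪ Patch 2) ∖ Patch 3 splits into 2 disjoint pieces (area 39.5386, area 9.7793).

2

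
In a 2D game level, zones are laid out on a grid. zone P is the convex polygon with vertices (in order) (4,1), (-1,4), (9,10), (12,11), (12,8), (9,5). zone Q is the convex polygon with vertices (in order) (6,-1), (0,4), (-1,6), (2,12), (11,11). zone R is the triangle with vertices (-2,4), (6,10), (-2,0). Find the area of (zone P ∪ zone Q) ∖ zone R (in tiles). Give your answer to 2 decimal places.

|zone P ∪ zone Q| = 101.7586.
|(zone P ∪ zone Q) ∩ zone R| = 9.7209.
|(zone P ∪ zone Q) ∖ zone R| = 101.7586 − 9.7209 = 92.04.

92.04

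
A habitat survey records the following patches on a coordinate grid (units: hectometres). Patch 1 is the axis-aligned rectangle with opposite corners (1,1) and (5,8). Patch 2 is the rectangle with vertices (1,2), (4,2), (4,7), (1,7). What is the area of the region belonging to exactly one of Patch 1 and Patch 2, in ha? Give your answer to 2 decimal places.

13.00

|Patch 1∩Patch 2|: x∈[1,4], y∈[2,7] → 3·5 = 15.
|Patch 1 △ Patch 2| = |Patch 1| + |Patch 2| − 2·|Patch 1∩Patch 2| = 28 + 15 − 30 = 13.00.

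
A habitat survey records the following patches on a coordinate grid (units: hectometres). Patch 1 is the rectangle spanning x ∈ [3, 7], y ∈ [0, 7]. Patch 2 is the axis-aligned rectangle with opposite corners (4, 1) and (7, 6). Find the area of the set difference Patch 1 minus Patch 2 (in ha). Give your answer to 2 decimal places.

|Patch 1∩Patch 2|: x∈[4,7], y∈[1,6] → 3·5 = 15.
|Patch 1| = 28.
|Patch 1 ∖ Patch 2| = |Patch 1| − |Patch 1∩Patch 2| = 28 − 15 = 13.00.

13.00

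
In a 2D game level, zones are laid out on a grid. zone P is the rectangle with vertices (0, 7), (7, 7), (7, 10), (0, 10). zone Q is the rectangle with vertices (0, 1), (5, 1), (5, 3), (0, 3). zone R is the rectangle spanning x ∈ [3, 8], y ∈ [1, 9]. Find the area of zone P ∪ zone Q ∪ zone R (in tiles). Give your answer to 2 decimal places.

By inclusion–exclusion:
Individual areas: |zone P| = 21, |zone Q| = 10, |zone R| = 40.
|zone P∩zone Q| = 0 (no overlap).
|zone P∩zone R|: x∈[3,7], y∈[7,9] → 4·2 = 8.
|zone Q∩zone R|: x∈[3,5], y∈[1,3] → 2·2 = 4.
|zone P∩zone Q∩zone R| = 0.
|zone P ∪ zone Q ∪ zone R| = 71 − 12 + 0 = 59.00.

59.00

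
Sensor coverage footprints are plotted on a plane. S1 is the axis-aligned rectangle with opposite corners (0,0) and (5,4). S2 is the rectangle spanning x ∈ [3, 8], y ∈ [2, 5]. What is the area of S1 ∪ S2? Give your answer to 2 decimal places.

By inclusion–exclusion:
Individual areas: |S1| = 20, |S2| = 15.
|S1∩S2|: x∈[3,5], y∈[2,4] → 2·2 = 4.
|S1 ∪ S2| = 35 − 4 = 31.00.

31.00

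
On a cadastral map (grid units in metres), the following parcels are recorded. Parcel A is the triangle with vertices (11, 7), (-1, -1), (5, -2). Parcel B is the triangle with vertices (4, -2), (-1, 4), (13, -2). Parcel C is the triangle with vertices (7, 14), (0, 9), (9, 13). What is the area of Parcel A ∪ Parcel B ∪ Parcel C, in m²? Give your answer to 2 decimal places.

53.98

By inclusion–exclusion:
Individual areas: |Parcel A| = 30, |Parcel B| = 27, |Parcel C| = 8.5.
|Parcel A∩Parcel B| = 11.5199.
|Parcel A∩Parcel C| = 0.
|Parcel B∩Parcel C| = 0.
|Parcel A∩Parcel B∩Parcel C| = 0.
|Parcel A ∪ Parcel B ∪ Parcel C| = 65.5 − 11.5199 + 0 = 53.98.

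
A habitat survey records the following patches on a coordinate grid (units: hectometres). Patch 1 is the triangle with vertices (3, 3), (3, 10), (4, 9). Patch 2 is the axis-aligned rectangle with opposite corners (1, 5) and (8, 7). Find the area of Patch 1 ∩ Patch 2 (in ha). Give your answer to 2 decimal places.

The intersection is the polygon with vertices (3,7), (3.667,7), (3.333,5), (3,5).
By the shoelace formula its area is 1.00.

1.00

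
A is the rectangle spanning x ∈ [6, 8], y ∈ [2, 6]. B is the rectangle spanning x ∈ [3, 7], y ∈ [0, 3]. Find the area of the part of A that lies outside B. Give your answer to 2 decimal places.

7.00

|A∩B|: x∈[6,7], y∈[2,3] → 1·1 = 1.
|A| = 8.
|A ∖ B| = |A| − |A∩B| = 8 − 1 = 7.00.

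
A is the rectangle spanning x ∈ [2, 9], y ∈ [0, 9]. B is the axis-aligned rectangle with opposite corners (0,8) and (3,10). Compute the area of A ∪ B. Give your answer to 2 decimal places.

By inclusion–exclusion:
Individual areas: |A| = 63, |B| = 6.
|A∩B|: x∈[2,3], y∈[8,9] → 1·1 = 1.
|A ∪ B| = 69 − 1 = 68.00.

68.00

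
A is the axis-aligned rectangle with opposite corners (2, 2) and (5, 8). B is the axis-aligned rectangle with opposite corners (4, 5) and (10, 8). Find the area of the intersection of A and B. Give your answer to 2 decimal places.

3.00

|A∩B|: x∈[4,5], y∈[5,8] → 1·3 = 3.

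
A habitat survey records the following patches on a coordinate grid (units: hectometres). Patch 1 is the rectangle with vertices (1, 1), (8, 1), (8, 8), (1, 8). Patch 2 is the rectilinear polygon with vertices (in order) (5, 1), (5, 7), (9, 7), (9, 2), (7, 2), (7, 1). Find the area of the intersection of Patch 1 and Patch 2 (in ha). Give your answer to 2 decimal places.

17.00

The intersection is the polygon with vertices (8,2), (7,2), (7,1), (5,1), (5,7), (8,7).
By the shoelace formula its area is 17.00.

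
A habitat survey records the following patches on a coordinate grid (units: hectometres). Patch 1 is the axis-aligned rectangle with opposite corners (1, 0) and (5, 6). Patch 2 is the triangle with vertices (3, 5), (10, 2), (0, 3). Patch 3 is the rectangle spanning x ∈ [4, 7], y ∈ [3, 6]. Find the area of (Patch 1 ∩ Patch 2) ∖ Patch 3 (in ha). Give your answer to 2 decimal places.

5.65

|Patch 1 ∩ Patch 2| = 7.0095.
|(Patch 1 ∩ Patch 2) ∩ Patch 3| = 1.3571.
|(Patch 1 ∩ Patch 2) ∖ Patch 3| = 7.0095 − 1.3571 = 5.65.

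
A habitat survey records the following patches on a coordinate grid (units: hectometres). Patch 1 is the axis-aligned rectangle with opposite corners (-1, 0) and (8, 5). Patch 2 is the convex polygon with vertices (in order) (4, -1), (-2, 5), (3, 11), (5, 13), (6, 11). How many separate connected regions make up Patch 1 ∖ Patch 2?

2

Patch 1 ∖ Patch 2 splits into 2 disjoint pieces (area 17.0833, area 8).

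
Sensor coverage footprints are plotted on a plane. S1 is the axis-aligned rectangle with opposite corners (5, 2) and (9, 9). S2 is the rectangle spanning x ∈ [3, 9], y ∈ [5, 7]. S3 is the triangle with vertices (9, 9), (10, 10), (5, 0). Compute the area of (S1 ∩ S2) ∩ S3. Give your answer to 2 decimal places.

The region (S1 ∩ S2) ∩ S3 is the polygon with vertices (7.222,5), (8.111,7), (8.5,7), (7.5,5).
By the shoelace formula its area is 0.67.

0.67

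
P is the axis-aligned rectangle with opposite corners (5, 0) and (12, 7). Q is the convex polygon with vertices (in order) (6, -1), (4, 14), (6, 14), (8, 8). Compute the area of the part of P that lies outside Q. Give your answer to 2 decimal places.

|P| = 49, |P∩Q| = 11.1833.
|P ∖ Q| = |P| − |P∩Q| = 49 − 11.1833 = 37.82.

37.82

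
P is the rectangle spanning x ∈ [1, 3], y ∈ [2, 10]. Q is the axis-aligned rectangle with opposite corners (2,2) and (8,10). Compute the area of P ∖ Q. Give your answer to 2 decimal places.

|P∩Q|: x∈[2,3], y∈[2,10] → 1·8 = 8.
|P| = 16.
|P ∖ Q| = |P| − |P∩Q| = 16 − 8 = 8.00.

8.00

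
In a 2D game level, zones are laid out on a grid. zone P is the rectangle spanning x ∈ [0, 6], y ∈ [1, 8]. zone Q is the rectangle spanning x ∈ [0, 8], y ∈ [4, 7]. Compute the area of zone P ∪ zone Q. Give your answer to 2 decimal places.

48.00

By inclusion–exclusion:
Individual areas: |zone P| = 42, |zone Q| = 24.
|zone P∩zone Q|: x∈[0,6], y∈[4,7] → 6·3 = 18.
|zone P ∪ zone Q| = 66 − 18 = 48.00.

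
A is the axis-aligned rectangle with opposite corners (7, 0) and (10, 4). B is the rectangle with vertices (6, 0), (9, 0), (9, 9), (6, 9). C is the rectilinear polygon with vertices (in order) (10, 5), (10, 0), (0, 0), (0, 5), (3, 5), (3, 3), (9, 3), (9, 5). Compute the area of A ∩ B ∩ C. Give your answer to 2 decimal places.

6.00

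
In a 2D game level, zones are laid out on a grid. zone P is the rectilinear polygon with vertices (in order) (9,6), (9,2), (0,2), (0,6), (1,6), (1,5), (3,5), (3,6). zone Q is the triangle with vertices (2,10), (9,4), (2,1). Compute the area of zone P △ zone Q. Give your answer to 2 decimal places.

|zone P| = 34, |zone Q| = 31.5, |zone P∩zone Q| = 20.
|zone P △ zone Q| = |zone P| + |zone Q| − 2·|zone P∩zone Q| = 34 + 31.5 − 40 = 25.50.

25.50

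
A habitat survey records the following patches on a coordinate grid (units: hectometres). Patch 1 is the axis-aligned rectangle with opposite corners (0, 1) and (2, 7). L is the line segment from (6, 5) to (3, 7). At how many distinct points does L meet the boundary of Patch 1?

0

The segment lies entirely outside Patch 1 and never meets its boundary.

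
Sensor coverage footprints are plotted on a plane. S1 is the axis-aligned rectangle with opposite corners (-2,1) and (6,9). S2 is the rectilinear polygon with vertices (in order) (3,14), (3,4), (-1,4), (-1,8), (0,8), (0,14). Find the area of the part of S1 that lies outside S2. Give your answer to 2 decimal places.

|S1| = 64, |S1∩S2| = 19.
|S1 ∖ S2| = |S1| − |S1∩S2| = 64 − 19 = 45.00.

45.00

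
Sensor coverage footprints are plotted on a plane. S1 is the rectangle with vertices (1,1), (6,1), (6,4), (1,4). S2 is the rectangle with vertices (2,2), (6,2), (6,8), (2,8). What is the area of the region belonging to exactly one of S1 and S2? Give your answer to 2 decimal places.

23.00

|S1∩S2|: x∈[2,6], y∈[2,4] → 4·2 = 8.
|S1 △ S2| = |S1| + |S2| − 2·|S1∩S2| = 15 + 24 − 16 = 23.00.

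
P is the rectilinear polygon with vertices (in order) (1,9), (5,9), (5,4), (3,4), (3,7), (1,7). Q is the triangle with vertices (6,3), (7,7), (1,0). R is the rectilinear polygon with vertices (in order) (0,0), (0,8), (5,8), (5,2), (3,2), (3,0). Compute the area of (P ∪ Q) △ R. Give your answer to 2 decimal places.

|P ∪ Q| = 22.3095.
|(P ∪ Q) ∩ R| = 13.8095.
|(P ∪ Q) △ R| = 22.3095 + 36 − 27.619 = 30.69.

30.69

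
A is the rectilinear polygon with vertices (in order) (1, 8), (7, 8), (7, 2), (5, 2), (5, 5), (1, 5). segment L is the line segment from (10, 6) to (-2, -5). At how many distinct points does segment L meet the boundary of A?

2

The segment meets the boundary at (5.636,2), (7,3.25).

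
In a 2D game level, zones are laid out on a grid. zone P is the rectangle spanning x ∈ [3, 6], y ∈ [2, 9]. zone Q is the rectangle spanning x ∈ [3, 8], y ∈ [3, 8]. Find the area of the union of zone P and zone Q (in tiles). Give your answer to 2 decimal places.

By inclusion–exclusion:
Individual areas: |zone P| = 21, |zone Q| = 25.
|zone P∩zone Q|: x∈[3,6], y∈[3,8] → 3·5 = 15.
|zone P ∪ zone Q| = 46 − 15 = 31.00.

31.00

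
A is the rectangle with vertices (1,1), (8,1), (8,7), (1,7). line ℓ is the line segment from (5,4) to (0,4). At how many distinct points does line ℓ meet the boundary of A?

The segment meets the boundary at (1,4).

1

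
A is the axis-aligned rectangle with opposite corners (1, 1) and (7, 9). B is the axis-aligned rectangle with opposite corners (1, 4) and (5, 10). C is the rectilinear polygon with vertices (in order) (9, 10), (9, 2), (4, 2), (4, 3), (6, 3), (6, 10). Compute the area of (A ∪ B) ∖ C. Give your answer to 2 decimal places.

43.00

|A ∪ B| = 52.
|(A ∪ B) ∩ C| = 9.
|(A ∪ B) ∖ C| = 52 − 9 = 43.00.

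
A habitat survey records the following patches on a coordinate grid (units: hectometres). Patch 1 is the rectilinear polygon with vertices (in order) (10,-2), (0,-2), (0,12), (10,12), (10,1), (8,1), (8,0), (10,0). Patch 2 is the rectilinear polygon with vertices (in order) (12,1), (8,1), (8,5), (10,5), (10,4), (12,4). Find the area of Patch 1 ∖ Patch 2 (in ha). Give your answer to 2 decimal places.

130.00

|Patch 1| = 138, |Patch 1∩Patch 2| = 8.
|Patch 1 ∖ Patch 2| = |Patch 1| − |Patch 1∩Patch 2| = 138 − 8 = 130.00.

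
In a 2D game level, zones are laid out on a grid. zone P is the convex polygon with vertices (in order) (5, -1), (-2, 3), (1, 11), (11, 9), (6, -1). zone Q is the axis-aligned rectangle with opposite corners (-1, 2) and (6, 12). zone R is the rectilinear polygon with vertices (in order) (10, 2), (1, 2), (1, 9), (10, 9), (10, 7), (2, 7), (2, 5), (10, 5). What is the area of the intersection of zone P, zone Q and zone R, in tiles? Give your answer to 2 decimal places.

27.00

The intersection is the polygon with vertices (6,7), (2,7), (2,5), (6,5), (6,2), (1,2), (1,9), (6,9).
By the shoelace formula its area is 27.00.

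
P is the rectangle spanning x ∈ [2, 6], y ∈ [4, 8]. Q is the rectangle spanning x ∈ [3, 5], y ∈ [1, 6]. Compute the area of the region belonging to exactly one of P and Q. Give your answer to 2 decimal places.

|P∩Q|: x∈[3,5], y∈[4,6] → 2·2 = 4.
|P △ Q| = |P| + |Q| − 2·|P∩Q| = 16 + 10 − 8 = 18.00.

18.00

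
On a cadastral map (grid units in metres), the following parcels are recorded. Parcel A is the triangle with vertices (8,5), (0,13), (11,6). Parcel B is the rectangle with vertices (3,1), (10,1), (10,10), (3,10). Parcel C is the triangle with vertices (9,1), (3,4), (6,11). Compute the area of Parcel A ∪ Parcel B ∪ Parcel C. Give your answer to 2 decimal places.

66.42

By inclusion–exclusion:
Individual areas: |Parcel A| = 16, |Parcel B| = 63, |Parcel C| = 25.5.
|Parcel A∩Parcel B| = 12.9437.
|Parcel A∩Parcel C| = 4.6591.
|Parcel B∩Parcel C| = 25.1357.
|Parcel A∩Parcel B∩Parcel C| = 4.6591.
|Parcel A ∪ Parcel B ∪ Parcel C| = 104.5 − 42.7386 + 4.6591 = 66.42.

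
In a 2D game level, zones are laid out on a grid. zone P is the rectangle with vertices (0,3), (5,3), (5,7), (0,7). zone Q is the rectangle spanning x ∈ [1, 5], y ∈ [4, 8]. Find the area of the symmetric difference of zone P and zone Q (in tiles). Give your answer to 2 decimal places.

12.00

|zone P∩zone Q|: x∈[1,5], y∈[4,7] → 4·3 = 12.
|zone P △ zone Q| = |zone P| + |zone Q| − 2·|zone P∩zone Q| = 20 + 16 − 24 = 12.00.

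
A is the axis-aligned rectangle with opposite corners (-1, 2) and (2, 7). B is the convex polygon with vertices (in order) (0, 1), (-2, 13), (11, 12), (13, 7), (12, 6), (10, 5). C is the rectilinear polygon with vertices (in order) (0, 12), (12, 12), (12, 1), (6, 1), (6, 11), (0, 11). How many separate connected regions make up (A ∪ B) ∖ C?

(A ∪ B) ∖ C splits into 2 disjoint pieces (area 71.3833, area 1.75).

2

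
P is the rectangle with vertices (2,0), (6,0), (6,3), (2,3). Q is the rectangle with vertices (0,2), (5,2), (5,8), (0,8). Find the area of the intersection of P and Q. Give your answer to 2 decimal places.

|P∩Q|: x∈[2,5], y∈[2,3] → 3·1 = 3.

3.00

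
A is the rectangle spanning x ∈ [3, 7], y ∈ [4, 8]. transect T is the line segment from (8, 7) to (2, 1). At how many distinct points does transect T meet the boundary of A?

The segment meets the boundary at (5,4), (7,6).

2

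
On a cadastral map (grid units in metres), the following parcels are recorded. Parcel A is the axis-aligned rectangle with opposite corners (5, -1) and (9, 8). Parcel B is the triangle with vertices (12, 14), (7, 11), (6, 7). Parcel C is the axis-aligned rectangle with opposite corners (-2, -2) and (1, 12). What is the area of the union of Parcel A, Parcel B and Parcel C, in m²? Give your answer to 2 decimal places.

86.20

By inclusion–exclusion:
Individual areas: |Parcel A| = 36, |Parcel B| = 8.5, |Parcel C| = 42.
|Parcel A∩Parcel B| = 0.3036.
|Parcel A∩Parcel C| = 0 (no overlap).
|Parcel B∩Parcel C| = 0.
|Parcel A∩Parcel B∩Parcel C| = 0.
|Parcel A ∪ Parcel B ∪ Parcel C| = 86.5 − 0.3036 + 0 = 86.20.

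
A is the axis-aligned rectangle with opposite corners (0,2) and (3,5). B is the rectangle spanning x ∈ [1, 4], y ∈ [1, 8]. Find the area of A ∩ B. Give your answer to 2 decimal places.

6.00

|A∩B|: x∈[1,3], y∈[2,5] → 2·3 = 6.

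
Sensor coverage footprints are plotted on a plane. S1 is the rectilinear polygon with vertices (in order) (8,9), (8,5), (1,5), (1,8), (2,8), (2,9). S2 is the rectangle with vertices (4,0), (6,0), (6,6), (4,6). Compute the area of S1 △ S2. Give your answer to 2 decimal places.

|S1| = 27, |S2| = 12, |S1∩S2| = 2.
|S1 △ S2| = |S1| + |S2| − 2·|S1∩S2| = 27 + 12 − 4 = 35.00.

35.00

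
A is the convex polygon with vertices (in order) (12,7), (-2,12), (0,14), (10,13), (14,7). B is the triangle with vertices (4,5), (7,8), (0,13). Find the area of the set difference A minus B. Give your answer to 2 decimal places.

50.78

|A| = 54, |A∩B| = 3.2199.
|A ∖ B| = |A| − |A∩B| = 54 − 3.2199 = 50.78.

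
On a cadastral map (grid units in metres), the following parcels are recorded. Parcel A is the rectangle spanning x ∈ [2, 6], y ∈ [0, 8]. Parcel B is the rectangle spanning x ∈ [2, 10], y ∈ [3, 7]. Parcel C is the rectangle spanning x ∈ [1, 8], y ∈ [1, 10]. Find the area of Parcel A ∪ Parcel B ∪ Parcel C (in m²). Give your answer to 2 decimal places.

75.00

By inclusion–exclusion:
Individual areas: |Parcel A| = 32, |Parcel B| = 32, |Parcel C| = 63.
|Parcel A∩Parcel B|: x∈[2,6], y∈[3,7] → 4·4 = 16.
|Parcel A∩Parcel C|: x∈[2,6], y∈[1,8] → 4·7 = 28.
|Parcel B∩Parcel C|: x∈[2,8], y∈[3,7] → 6·4 = 24.
|Parcel A∩Parcel B∩Parcel C| = 16.
|Parcel A ∪ Parcel B ∪ Parcel C| = 127 − 68 + 16 = 75.00.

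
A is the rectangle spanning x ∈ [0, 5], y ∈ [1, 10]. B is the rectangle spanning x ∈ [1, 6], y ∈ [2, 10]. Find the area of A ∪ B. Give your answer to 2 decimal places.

By inclusion–exclusion:
Individual areas: |A| = 45, |B| = 40.
|A∩B|: x∈[1,5], y∈[2,10] → 4·8 = 32.
|A ∪ B| = 85 − 32 = 53.00.

53.00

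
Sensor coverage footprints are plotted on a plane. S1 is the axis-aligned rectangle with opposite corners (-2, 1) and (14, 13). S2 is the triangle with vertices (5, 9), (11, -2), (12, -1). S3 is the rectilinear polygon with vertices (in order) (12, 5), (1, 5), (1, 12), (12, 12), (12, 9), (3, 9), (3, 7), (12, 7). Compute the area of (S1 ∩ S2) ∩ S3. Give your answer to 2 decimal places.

|S1 ∩ S2| = 4.9455.
|(S1 ∩ S2) ∩ S3| = 0.93.

0.93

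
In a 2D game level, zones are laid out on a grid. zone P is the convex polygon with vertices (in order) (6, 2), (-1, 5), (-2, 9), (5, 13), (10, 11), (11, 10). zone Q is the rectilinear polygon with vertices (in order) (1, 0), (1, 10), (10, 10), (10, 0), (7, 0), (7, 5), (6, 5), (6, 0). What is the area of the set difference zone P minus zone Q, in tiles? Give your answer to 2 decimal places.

|zone P| = 86, |zone P∩zone Q| = 51.6429.
|zone P ∖ zone Q| = |zone P| − |zone P∩zone Q| = 86 − 51.6429 = 34.36.

34.36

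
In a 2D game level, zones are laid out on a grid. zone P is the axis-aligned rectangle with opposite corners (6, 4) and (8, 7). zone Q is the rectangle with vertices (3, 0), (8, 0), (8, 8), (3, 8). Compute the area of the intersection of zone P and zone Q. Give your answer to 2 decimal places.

|zone P∩zone Q|: x∈[6,8], y∈[4,7] → 2·3 = 6.

6.00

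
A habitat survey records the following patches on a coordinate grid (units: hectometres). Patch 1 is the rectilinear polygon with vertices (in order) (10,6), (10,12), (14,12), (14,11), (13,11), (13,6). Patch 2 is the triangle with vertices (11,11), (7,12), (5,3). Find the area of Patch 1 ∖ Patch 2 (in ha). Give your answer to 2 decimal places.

18.21

|Patch 1| = 19, |Patch 1∩Patch 2| = 0.7917.
|Patch 1 ∖ Patch 2| = |Patch 1| − |Patch 1∩Patch 2| = 19 − 0.7917 = 18.21.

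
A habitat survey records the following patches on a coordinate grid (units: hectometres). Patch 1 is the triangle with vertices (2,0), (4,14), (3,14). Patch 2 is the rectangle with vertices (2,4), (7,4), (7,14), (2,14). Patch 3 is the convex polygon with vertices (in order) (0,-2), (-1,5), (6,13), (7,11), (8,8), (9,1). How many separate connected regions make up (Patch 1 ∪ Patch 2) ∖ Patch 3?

(Patch 1 ∪ Patch 2) ∖ Patch 3 is a single connected region.

1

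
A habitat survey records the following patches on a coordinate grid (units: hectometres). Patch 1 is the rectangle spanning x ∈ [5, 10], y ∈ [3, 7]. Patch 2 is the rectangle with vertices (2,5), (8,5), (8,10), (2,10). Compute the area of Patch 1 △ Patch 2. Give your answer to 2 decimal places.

38.00

|Patch 1∩Patch 2|: x∈[5,8], y∈[5,7] → 3·2 = 6.
|Patch 1 △ Patch 2| = |Patch 1| + |Patch 2| − 2·|Patch 1∩Patch 2| = 20 + 30 − 12 = 38.00.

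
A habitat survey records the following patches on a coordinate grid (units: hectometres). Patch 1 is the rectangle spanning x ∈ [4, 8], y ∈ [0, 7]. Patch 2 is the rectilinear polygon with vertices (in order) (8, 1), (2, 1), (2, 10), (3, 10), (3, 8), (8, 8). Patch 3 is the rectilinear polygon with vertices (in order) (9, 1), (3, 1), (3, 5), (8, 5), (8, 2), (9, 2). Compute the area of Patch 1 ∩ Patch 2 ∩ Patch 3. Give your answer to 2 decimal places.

16.00

The intersection is the polygon with vertices (4,1), (4,5), (8,5), (8,2), (8,1).
By the shoelace formula its area is 16.00.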